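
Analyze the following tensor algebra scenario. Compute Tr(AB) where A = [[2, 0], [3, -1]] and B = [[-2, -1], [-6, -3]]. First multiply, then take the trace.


Tr(AB) = sum_i (AB)_{ii} where (AB)_{ii} = sum_k A_{ik} B_{ki}.
(AB)_{11} = 2*-2 + 0*-6 = -4
(AB)_{22} = 3*-1 + -1*-3 = 0
Tr(AB) = -4 + 0 = -4

-4


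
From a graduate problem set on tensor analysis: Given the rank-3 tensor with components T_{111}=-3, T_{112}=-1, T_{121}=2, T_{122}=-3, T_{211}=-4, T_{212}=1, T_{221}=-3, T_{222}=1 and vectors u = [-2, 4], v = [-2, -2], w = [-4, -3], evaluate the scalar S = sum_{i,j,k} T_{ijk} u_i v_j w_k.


S = sum over i,j,k of T_{ijk} u_i v_j w_k. Expanding all 8 terms:
T_{111}*u_1*v_1*w_1 = -3*-2*-2*-4 = 48  (running total: 48)
T_{112}*u_1*v_1*w_2 = -1*-2*-2*-3 = 12  (running total: 60)
T_{121}*u_1*v_2*w_1 = 2*-2*-2*-4 = -32  (running total: 28)
T_{122}*u_1*v_2*w_2 = -3*-2*-2*-3 = 36  (running total: 64)
T_{211}*u_2*v_1*w_1 = -4*4*-2*-4 = -128  (running total: -64)
T_{212}*u_2*v_1*w_2 = 1*4*-2*-3 = 24  (running total: -40)
T_{221}*u_2*v_2*w_1 = -3*4*-2*-4 = -96  (running total: -136)
T_{222}*u_2*v_2*w_2 = 1*4*-2*-3 = 24  (running total: -112)
S = -112

-112


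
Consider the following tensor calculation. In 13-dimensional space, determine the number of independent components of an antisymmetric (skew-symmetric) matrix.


An antisymmetric rank-2 tensor satisfies A_{ij} = -A_{ji}, so diagonal entries are zero.
The independent components are the upper-triangular entries: C(n, 2) = n(n-1)/2.
n = 13
C(13, 2) = 13 * 12 / 2 = 156 / 2 = 78

78


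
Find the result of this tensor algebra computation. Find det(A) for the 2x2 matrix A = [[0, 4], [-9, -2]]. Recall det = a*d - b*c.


For a 2x2 matrix [[a, b], [c, d]], det = a*d - b*c.
a = 0, b = 4, c = -9, d = -2
a*d = 0 * -2 = 0
b*c = 4 * -9 = -36
det = 0 - -36 = 36

36


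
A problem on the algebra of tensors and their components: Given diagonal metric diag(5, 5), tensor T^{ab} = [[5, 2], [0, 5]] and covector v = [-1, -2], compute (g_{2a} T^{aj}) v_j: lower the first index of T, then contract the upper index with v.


Step 1: lower the first index. For a diagonal metric, g_{ia} T^{aj} = g_{ii} T^{ij} (no sum on i).
g_{22} = 5
S_2{}^1 = 5 * T^{21} = 5 * 0 = 0
S_2{}^2 = 5 * T^{22} = 5 * 5 = 25
Step 2: contract S_2{}^j with v_j.
S_2{}^1 * v_1 = 0 * -1 = 0
S_2{}^2 * v_2 = 25 * -2 = -50
Result = 0 + -50 = -50

-50


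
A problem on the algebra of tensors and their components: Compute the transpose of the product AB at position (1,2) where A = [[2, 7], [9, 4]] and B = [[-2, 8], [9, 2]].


(AB)^T_{ij} = (AB)_{ji} = sum_k A_{jk} B_{ki}.
For i=1, j=2 we need (AB)_{21}:
A_{21} * B_{11} = 9 * -2 = -18
A_{22} * B_{21} = 4 * 9 = 36
Sum = -18 + 36 = 18

18


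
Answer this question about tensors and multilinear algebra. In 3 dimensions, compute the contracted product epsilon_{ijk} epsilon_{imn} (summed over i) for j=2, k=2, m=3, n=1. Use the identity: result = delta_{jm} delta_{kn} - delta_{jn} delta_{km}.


Using the identity: epsilon_{ijk} epsilon_{imn} = delta_{jm} delta_{kn} - delta_{jn} delta_{km}.
delta_{23} = 0
delta_{21} = 0
delta_{21} = 0
delta_{23} = 0
Result = 0 * 0 - 0 * 0 = 0 - 0 = 0

0


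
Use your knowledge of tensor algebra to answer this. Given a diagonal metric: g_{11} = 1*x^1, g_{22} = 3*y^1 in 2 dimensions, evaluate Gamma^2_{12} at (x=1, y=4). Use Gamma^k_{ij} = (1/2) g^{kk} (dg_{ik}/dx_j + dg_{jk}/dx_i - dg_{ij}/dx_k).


For a diagonal metric, Gamma^k_{ij} = (1/2) g^{kk} (dg_{ik}/dx_j + dg_{jk}/dx_i - dg_{ij}/dx_k).
The metric is diagonal, so g_{ab} = 0 for a != b.
At the given point: g_{11} = 1, g_{22} = 12
g^{22} = 1/12
dg_{12}/dx_2 = 0 (off-diagonal)
dg_{22}/dx_1 = dg_{22}/dx_1 = 0
dg_{12}/dx_2 = 0 (off-diagonal)
Numerator = 0 + 0 - 0 = 0
Gamma^2_{12} = 0 / (2 * 12) = 0

0


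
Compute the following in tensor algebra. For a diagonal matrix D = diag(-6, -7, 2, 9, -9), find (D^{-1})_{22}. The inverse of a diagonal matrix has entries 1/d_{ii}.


For a diagonal matrix, the inverse has entries (D^{-1})_{ii} = 1/d_{ii}.
The diagonal entries are: d_{11} = -6, d_{22} = -7, d_{33} = 2, d_{44} = 9, d_{55} = -9
We need (D^{-1})_{22} = 1/d_{22} = 1/-7 = -1/7

-1/7


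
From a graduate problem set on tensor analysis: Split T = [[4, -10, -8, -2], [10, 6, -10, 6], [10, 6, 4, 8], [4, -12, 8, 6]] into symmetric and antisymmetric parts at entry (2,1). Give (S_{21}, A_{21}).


T_{21} = 10
T_{12} = -10
S_{21} = (10 + -10)/2 = 0/2 = 0
A_{21} = (10 - -10)/2 = 20/2 = 10
Check: S + A = 0 + 10 = 10 = T_{21}.

(0, 10)


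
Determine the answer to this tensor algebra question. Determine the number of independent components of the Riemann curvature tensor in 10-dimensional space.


The Riemann tensor in d dimensions has d^2(d^2 - 1)/12 independent components.
d = 10, so d^2 = 100
d^2 - 1 = 99
d^2(d^2 - 1) = 100 * 99 = 9900
Divide by 12: 9900 / 12 = 825

825


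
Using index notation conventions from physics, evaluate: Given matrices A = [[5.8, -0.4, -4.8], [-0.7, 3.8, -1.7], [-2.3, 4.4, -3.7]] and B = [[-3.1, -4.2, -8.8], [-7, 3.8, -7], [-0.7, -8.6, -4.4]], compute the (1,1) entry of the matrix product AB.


(AB)_{ij} = sum_k A_{ik} B_{kj}.
For i=1, j=1:
A_{11} * B_{11} = 5.8 * -3.1 = -17.98
A_{12} * B_{21} = -0.4 * -7 = 2.8
A_{13} * B_{31} = -4.8 * -0.7 = 3.36
Sum = -17.98 + 2.8 + 3.36 = -11.82

-11.82


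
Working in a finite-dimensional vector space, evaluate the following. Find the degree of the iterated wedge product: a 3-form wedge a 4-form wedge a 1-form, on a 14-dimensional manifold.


The degree of a wedge product is the sum of the degrees of the individual forms.
Degrees: 3, 4, 1
Total degree = 3 + 4 + 1 = 8

8


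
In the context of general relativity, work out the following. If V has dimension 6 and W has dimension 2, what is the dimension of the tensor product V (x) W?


The dimension of a tensor product is the product of dimensions.
dim(V) = 6, dim(W) = 2
dim(V (x) W) = 6 * 2 = 12

12


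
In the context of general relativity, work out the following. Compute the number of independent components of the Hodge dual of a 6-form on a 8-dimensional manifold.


The Hodge dual of a p-form on an n-dimensional manifold is an (n-p)-form.
n = 8, p = 6, so dual degree = 8 - 6 = 2
The number of components is C(n, n-p) = C(8, 2) = 28

28


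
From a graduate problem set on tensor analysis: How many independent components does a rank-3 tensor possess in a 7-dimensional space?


The number of components of a rank-r tensor in d dimensions is d^r.
Here d = 7 and r = 3.
7^3 = 343

343


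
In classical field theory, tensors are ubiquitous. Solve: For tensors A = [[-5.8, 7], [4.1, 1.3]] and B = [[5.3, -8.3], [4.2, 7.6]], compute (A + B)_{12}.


Tensor addition is component-wise: (A + B)_{ij} = A_{ij} + B_{ij}.
A_{12} = 7
B_{12} = -8.3
(A + B)_{12} = 7 + -8.3 = -1.3

-1.3


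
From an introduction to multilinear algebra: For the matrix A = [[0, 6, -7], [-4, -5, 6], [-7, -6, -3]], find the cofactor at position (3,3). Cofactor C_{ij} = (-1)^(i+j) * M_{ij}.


To find cofactor C_{33}, delete row 3 and column 3.
The resulting 2x2 submatrix is: [[0, 6], [-4, -5]]
Minor M_{33} = 0*-5 - 6*-4
  = 0 - -24 = 24
Sign = (-1)^(3+3) = (-1)^6 = 1
Cofactor C_{33} = 1 * 24 = 24

24


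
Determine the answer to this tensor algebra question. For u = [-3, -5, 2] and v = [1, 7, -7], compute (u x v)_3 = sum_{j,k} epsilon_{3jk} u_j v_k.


(u x v)_3 = sum_{j,k} epsilon_{3jk} u_j v_k. Only permutations of (1,2,3) contribute; the two non-zero terms are:
eps_{312} u_1 v_2 = 1 * -3 * 7 = -21
eps_{321} u_2 v_1 = -1 * -5 * 1 = 5
(u x v)_3 = -16

-16


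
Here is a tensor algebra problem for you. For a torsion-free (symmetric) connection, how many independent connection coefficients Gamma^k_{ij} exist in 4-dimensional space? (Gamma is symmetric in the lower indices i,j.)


Christoffel symbols Gamma^k_{ij} are symmetric in i,j, so there are d * d(d+1)/2 independent symbols.
d = 4
d(d+1)/2 = 4 * 5 / 2 = 10
Total = 4 * 10 = 40

40


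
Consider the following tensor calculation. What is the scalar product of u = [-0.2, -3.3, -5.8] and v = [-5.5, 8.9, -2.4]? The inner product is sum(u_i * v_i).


The inner product u . v = sum of u_i * v_i.
Term-by-term: -0.2 * -5.5, -3.3 * 8.9, -5.8 * -2.4
Products: 1.1, -29.37, 13.92
Sum = 1.1 + -29.37 + 13.92 = -14.35

-14.35


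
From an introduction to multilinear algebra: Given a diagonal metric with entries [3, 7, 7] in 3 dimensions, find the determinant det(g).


For a diagonal metric, the determinant is the product of diagonal entries.
Diagonal entries: 3, 7, 7
det(g) = 3 * 7 * 7 = 147

147


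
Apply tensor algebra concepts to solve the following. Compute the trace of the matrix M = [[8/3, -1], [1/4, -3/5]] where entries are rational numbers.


The trace is the sum of diagonal entries.
Diagonal: M[1,1] = 8/3, M[2,2] = -3/5
Tr(M) = 8/3 + -3/5
Computing step by step:
After adding M[1,1]: 8/3
After adding M[2,2]: 31/15
Tr(M) = 31/15

31/15


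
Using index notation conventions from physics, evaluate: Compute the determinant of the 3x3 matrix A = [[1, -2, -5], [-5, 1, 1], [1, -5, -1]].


Expanding along the first row, det(A) = a11*M_11 - a12*M_12 + a13*M_13, where M_1j is the (1,j) minor.
Minor M_11 = 1*-1 - 1*-5 = 4
Minor M_12 = -5*-1 - 1*1 = 4
Minor M_13 = -5*-5 - 1*1 = 24
det = 1*(4) - -2*(4) + -5*(24)
    = 4 - -8 + -120
    = -108

-108


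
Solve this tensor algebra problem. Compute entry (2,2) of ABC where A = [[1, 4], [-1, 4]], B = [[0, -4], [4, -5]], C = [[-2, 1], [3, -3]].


(ABC)_{22} = sum_m (AB)_{2m} C_{m2}. First compute row 2 of AB.
(AB)_{21} = -1*0 + 4*4 = 16
(AB)_{22} = -1*-4 + 4*-5 = -16
Now contract with column 2 of C:
(AB)_{21} * C_{12} = 16 * 1 = 16
(AB)_{22} * C_{22} = -16 * -3 = 48
(ABC)_{22} = 16 + 48 = 64

64


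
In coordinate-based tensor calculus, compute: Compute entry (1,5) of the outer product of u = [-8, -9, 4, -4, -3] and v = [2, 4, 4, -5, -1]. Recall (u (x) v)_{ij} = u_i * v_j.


The outer product entry T_{ij} = u_i * v_j.
We need i=1, j=5.
u_1 = -8, v_5 = -1
T_{1,5} = -8 * -1 = 8

8


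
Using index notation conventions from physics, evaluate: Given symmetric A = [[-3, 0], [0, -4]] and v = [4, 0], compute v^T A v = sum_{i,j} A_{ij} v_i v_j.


First compute Av:
(Av)_1 = -3*4 + 0*0 = -12
(Av)_2 = 0*4 + -4*0 = 0
Av = [-12, 0]
Then v^T (Av) = 4*-12 + 0*0
= -48 + 0 = -48

-48


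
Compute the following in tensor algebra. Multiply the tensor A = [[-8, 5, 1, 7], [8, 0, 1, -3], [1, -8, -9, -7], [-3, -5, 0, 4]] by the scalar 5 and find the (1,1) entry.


Scalar multiplication: (cA)_{ij} = c * A_{ij}.
c = 5
A_{11} = -8
(cA)_{11} = 5 * -8 = -40

-40


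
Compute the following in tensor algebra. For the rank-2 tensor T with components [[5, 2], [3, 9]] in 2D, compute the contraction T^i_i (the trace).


The contraction (trace) of a rank-2 tensor is the sum of its diagonal elements.
Diagonal entries: A[1,1] = 5, A[2,2] = 9
Tr(A) = 5 + 9 = 14

14


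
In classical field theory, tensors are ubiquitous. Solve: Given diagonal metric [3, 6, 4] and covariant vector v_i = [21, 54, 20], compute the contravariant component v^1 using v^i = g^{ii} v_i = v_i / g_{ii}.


To raise an index with a diagonal metric: v^i = v_i / g_{ii}.
For index 1: v_1 = 21, g_{11} = 3
v^1 = 21 / 3 = 7

7


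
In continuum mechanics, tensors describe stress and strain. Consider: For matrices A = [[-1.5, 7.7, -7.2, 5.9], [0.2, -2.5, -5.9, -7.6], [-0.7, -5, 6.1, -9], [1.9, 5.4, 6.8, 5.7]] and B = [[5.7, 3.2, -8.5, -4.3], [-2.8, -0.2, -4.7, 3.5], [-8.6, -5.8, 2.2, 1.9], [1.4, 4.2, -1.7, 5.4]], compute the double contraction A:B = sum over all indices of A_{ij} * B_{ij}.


A:B = sum over all i,j of A_{ij} * B_{ij}.
Row 1: -1.5*5.7=-8.55, 7.7*3.2=24.64, -7.2*-8.5=61.2, 5.9*-4.3=-25.37 => row sum = 51.92
Row 2: 0.2*-2.8=-0.56, -2.5*-0.2=0.5, -5.9*-4.7=27.73, -7.6*3.5=-26.6 => row sum = 1.07
Row 3: -0.7*-8.6=6.02, -5*-5.8=29, 6.1*2.2=13.42, -9*1.9=-17.1 => row sum = 31.34
Row 4: 1.9*1.4=2.66, 5.4*4.2=22.68, 6.8*-1.7=-11.56, 5.7*5.4=30.78 => row sum = 44.56
Total = 51.92 + 1.07 + 31.34 + 44.56 = 128.89

128.89


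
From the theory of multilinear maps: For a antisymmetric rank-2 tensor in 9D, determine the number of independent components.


A antisymmetric rank-2 tensor in d dimensions has d(d-1)/2 independent components.
d = 9
d(d-1)/2 = 9 * 8 / 2 = 72 / 2 = 36

36


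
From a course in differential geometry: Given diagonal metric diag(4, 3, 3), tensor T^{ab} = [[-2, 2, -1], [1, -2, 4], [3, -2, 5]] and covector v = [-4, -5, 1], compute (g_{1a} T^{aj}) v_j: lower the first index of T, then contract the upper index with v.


Step 1: lower the first index. For a diagonal metric, g_{ia} T^{aj} = g_{ii} T^{ij} (no sum on i).
g_{11} = 4
S_1{}^1 = 4 * T^{11} = 4 * -2 = -8
S_1{}^2 = 4 * T^{12} = 4 * 2 = 8
S_1{}^3 = 4 * T^{13} = 4 * -1 = -4
Step 2: contract S_1{}^j with v_j.
S_1{}^1 * v_1 = -8 * -4 = 32
S_1{}^2 * v_2 = 8 * -5 = -40
S_1{}^3 * v_3 = -4 * 1 = -4
Result = 32 + -40 + -4 = -12

-12


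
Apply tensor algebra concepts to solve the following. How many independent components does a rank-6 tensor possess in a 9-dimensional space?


The number of components of a rank-r tensor in d dimensions is d^r.
Here d = 9 and r = 6.
9^6 = 531441

531441


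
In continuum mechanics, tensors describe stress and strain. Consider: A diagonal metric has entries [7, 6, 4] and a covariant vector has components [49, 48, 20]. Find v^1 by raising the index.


To raise an index with a diagonal metric: v^i = v_i / g_{ii}.
For index 1: v_1 = 49, g_{11} = 7
v^1 = 49 / 7 = 7

7


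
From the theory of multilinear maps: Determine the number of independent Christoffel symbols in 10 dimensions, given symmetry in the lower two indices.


Christoffel symbols Gamma^k_{ij} are symmetric in i,j, so there are d * d(d+1)/2 independent symbols.
d = 10
d(d+1)/2 = 10 * 11 / 2 = 55
Total = 10 * 55 = 550

550


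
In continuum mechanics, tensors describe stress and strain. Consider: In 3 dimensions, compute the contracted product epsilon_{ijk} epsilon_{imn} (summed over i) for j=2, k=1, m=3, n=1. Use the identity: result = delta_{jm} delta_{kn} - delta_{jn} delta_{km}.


Using the identity: epsilon_{ijk} epsilon_{imn} = delta_{jm} delta_{kn} - delta_{jn} delta_{km}.
delta_{23} = 0
delta_{11} = 1
delta_{21} = 0
delta_{13} = 0
Result = 0 * 1 - 0 * 0 = 0 - 0 = 0

0


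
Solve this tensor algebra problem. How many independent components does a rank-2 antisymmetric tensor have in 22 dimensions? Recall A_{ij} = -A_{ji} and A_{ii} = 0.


An antisymmetric rank-2 tensor satisfies A_{ij} = -A_{ji}, so diagonal entries are zero.
The independent components are the upper-triangular entries: C(n, 2) = n(n-1)/2.
n = 22
C(22, 2) = 22 * 21 / 2 = 462 / 2 = 231

231


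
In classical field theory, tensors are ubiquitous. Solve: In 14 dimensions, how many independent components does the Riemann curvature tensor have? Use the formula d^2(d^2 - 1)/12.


The Riemann tensor in d dimensions has d^2(d^2 - 1)/12 independent components.
d = 14, so d^2 = 196
d^2 - 1 = 195
d^2(d^2 - 1) = 196 * 195 = 38220
Divide by 12: 38220 / 12 = 3185

3185


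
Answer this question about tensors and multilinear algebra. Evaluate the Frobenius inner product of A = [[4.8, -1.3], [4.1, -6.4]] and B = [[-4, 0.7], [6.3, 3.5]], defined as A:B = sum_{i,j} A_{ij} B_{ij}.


A:B = sum over all i,j of A_{ij} * B_{ij}.
Row 1: 4.8*-4=-19.2, -1.3*0.7=-0.91 => row sum = -20.11
Row 2: 4.1*6.3=25.83, -6.4*3.5=-22.4 => row sum = 3.43
Total = -20.11 + 3.43 = -16.68

-16.68


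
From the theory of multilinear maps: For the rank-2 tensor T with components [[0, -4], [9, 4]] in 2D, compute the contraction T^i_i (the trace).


The contraction (trace) of a rank-2 tensor is the sum of its diagonal elements.
Diagonal entries: A[1,1] = 0, A[2,2] = 4
Tr(A) = 0 + 4 = 4

4


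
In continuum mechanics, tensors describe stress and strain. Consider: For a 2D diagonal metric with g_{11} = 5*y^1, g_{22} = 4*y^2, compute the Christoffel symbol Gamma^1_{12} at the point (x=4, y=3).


For a diagonal metric, Gamma^k_{ij} = (1/2) g^{kk} (dg_{ik}/dx_j + dg_{jk}/dx_i - dg_{ij}/dx_k).
The metric is diagonal, so g_{ab} = 0 for a != b.
At the given point: g_{11} = 15, g_{22} = 36
g^{11} = 1/15
dg_{11}/dx_2 = dg_{11}/dx_2 = 5
dg_{21}/dx_1 = 0 (off-diagonal)
dg_{12}/dx_1 = 0 (off-diagonal)
Numerator = 5 + 0 - 0 = 5
Gamma^1_{12} = 5 / (2 * 15) = 1/6

1/6


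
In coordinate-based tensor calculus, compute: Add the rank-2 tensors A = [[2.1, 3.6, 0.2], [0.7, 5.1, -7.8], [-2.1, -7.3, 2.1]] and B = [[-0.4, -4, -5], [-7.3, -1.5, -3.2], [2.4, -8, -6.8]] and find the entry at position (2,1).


Tensor addition is component-wise: (A + B)_{ij} = A_{ij} + B_{ij}.
A_{21} = 0.7
B_{21} = -7.3
(A + B)_{21} = 0.7 + -7.3 = -6.6

-6.6


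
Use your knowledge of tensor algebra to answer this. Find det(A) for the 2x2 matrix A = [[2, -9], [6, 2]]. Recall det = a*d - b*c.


For a 2x2 matrix [[a, b], [c, d]], det = a*d - b*c.
a = 2, b = -9, c = 6, d = 2
a*d = 2 * 2 = 4
b*c = -9 * 6 = -54
det = 4 - -54 = 58

58


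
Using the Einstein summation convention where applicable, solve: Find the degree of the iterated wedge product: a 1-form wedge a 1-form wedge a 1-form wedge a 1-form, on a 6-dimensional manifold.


The degree of a wedge product is the sum of the degrees of the individual forms.
Degrees: 1, 1, 1, 1
Total degree = 1 + 1 + 1 + 1 = 4

4


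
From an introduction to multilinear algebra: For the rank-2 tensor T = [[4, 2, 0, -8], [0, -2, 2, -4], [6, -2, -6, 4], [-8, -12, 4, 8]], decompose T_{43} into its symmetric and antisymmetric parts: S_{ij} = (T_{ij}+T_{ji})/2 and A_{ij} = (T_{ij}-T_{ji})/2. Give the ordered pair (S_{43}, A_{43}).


T_{43} = 4
T_{34} = 4
S_{43} = (4 + 4)/2 = 8/2 = 4
A_{43} = (4 - 4)/2 = 0/2 = 0
Check: S + A = 4 + 0 = 4 = T_{43}.

(4, 0)


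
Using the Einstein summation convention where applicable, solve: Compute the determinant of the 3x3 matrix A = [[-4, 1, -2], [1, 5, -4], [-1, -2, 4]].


Expanding along the first row, det(A) = a11*M_11 - a12*M_12 + a13*M_13, where M_1j is the (1,j) minor.
Minor M_11 = 5*4 - -4*-2 = 12
Minor M_12 = 1*4 - -4*-1 = 0
Minor M_13 = 1*-2 - 5*-1 = 3
det = -4*(12) - 1*(0) + -2*(3)
    = -48 - 0 + -6
    = -54

-54


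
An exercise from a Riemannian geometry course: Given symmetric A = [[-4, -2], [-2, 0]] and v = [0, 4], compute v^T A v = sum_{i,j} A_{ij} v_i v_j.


First compute Av:
(Av)_1 = -4*0 + -2*4 = -8
(Av)_2 = -2*0 + 0*4 = 0
Av = [-8, 0]
Then v^T (Av) = 0*-8 + 4*0
= 0 + 0 = 0

0


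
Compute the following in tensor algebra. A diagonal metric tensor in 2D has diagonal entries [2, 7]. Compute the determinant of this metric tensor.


For a diagonal metric, the determinant is the product of diagonal entries.
Diagonal entries: 2, 7
det(g) = 2 * 7 = 14

14


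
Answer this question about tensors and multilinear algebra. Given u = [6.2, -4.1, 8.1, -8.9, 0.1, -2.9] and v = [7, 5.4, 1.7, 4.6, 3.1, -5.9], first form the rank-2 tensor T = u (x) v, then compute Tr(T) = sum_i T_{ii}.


The outer product gives T_{ij} = u_i v_j.
The trace (contraction) is Tr(T) = sum_i T_{ii} = sum_i u_i v_i.
Diagonal entries:
T_{11} = u_1 * v_1 = 6.2 * 7 = 43.4
T_{22} = u_2 * v_2 = -4.1 * 5.4 = -22.14
T_{33} = u_3 * v_3 = 8.1 * 1.7 = 13.77
T_{44} = u_4 * v_4 = -8.9 * 4.6 = -40.94
T_{55} = u_5 * v_5 = 0.1 * 3.1 = 0.31
T_{66} = u_6 * v_6 = -2.9 * -5.9 = 17.11
Tr(T) = 43.4 + -22.14 + 13.77 + -40.94 + 0.31 + 17.11 = 11.51

11.51


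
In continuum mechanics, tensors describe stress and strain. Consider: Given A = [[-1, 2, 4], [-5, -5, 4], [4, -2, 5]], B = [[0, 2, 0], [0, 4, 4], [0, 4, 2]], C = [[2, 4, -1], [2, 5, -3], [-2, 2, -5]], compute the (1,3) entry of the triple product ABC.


(ABC)_{13} = sum_m (AB)_{1m} C_{m3}. First compute row 1 of AB.
(AB)_{11} = -1*0 + 2*0 + 4*0 = 0
(AB)_{12} = -1*2 + 2*4 + 4*4 = 22
(AB)_{13} = -1*0 + 2*4 + 4*2 = 16
Now contract with column 3 of C:
(AB)_{11} * C_{13} = 0 * -1 = 0
(AB)_{12} * C_{23} = 22 * -3 = -66
(AB)_{13} * C_{33} = 16 * -5 = -80
(ABC)_{13} = 0 + -66 + -80 = -146

-146


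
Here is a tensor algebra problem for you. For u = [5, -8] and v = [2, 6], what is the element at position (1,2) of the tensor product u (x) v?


The outer product entry T_{ij} = u_i * v_j.
We need i=1, j=2.
u_1 = 5, v_2 = 6
T_{1,2} = 5 * 6 = 30

30


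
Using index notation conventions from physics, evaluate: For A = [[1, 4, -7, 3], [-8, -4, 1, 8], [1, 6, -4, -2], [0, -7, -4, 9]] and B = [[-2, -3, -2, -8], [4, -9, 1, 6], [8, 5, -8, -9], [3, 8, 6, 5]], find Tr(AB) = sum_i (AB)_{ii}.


Tr(AB) = sum_i (AB)_{ii} where (AB)_{ii} = sum_k A_{ik} B_{ki}.
(AB)_{11} = 1*-2 + 4*4 + -7*8 + 3*3 = -33
(AB)_{22} = -8*-3 + -4*-9 + 1*5 + 8*8 = 129
(AB)_{33} = 1*-2 + 6*1 + -4*-8 + -2*6 = 24
(AB)_{44} = 0*-8 + -7*6 + -4*-9 + 9*5 = 39
Tr(AB) = -33 + 129 + 24 + 39 = 159

159


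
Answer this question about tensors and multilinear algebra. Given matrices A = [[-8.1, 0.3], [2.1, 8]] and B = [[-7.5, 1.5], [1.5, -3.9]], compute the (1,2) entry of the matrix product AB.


(AB)_{ij} = sum_k A_{ik} B_{kj}.
For i=1, j=2:
A_{11} * B_{12} = -8.1 * 1.5 = -12.15
A_{12} * B_{22} = 0.3 * -3.9 = -1.17
Sum = -12.15 + -1.17 = -13.32

-13.32


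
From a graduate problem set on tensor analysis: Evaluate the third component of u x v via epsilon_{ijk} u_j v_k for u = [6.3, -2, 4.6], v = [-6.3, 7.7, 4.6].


(u x v)_3 = sum_{j,k} epsilon_{3jk} u_j v_k. Only permutations of (1,2,3) contribute; the two non-zero terms are:
eps_{312} u_1 v_2 = 1 * 6.3 * 7.7 = 48.51
eps_{321} u_2 v_1 = -1 * -2 * -6.3 = -12.6
(u x v)_3 = 35.91

35.91


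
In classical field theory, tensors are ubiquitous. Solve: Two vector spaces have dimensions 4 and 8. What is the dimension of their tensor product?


The dimension of a tensor product is the product of dimensions.
dim(V) = 4, dim(W) = 8
dim(V (x) W) = 4 * 8 = 32

32


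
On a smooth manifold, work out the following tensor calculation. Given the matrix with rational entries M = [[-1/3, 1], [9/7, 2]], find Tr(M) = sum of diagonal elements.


The trace is the sum of diagonal entries.
Diagonal: M[1,1] = -1/3, M[2,2] = 2
Tr(M) = -1/3 + 2
Computing step by step:
After adding M[1,1]: -1/3
After adding M[2,2]: 5/3
Tr(M) = 5/3

5/3


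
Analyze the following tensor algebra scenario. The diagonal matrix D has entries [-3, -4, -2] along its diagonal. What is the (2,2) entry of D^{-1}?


For a diagonal matrix, the inverse has entries (D^{-1})_{ii} = 1/d_{ii}.
The diagonal entries are: d_{11} = -3, d_{22} = -4, d_{33} = -2
We need (D^{-1})_{22} = 1/d_{22} = 1/-4 = -1/4

-1/4


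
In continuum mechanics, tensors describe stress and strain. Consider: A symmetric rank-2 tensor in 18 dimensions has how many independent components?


A symmetric rank-2 tensor in d dimensions has d(d+1)/2 independent components.
d = 18
d(d+1)/2 = 18 * 19 / 2 = 342 / 2 = 171

171


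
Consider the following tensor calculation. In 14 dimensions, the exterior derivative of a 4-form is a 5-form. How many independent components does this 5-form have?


The exterior derivative of a p-form is a (p+1)-form.
Its number of independent components is C(n, p+1).
n = 14, p+1 = 5
C(14, 5) = 2002

2002


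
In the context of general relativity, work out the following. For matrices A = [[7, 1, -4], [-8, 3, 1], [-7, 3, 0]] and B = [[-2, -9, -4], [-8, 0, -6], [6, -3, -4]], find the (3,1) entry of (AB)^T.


(AB)^T_{ij} = (AB)_{ji} = sum_k A_{jk} B_{ki}.
For i=3, j=1 we need (AB)_{13}:
A_{11} * B_{13} = 7 * -4 = -28
A_{12} * B_{23} = 1 * -6 = -6
A_{13} * B_{33} = -4 * -4 = 16
Sum = -28 + -6 + 16 = -18

-18


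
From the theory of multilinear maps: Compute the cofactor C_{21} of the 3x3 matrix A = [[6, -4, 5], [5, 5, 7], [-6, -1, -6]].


To find cofactor C_{21}, delete row 2 and column 1.
The resulting 2x2 submatrix is: [[-4, 5], [-1, -6]]
Minor M_{21} = -4*-6 - 5*-1
  = 24 - -5 = 29
Sign = (-1)^(2+1) = (-1)^3 = -1
Cofactor C_{21} = -1 * 29 = -29

-29


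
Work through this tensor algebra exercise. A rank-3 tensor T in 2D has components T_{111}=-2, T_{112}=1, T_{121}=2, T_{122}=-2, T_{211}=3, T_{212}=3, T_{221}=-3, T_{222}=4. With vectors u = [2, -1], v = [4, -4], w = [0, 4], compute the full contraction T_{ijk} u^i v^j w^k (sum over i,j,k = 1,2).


S = sum over i,j,k of T_{ijk} u_i v_j w_k. Expanding all 8 terms:
T_{111}*u_1*v_1*w_1 = -2*2*4*0 = 0  (running total: 0)
T_{112}*u_1*v_1*w_2 = 1*2*4*4 = 32  (running total: 32)
T_{121}*u_1*v_2*w_1 = 2*2*-4*0 = 0  (running total: 32)
T_{122}*u_1*v_2*w_2 = -2*2*-4*4 = 64  (running total: 96)
T_{211}*u_2*v_1*w_1 = 3*-1*4*0 = 0  (running total: 96)
T_{212}*u_2*v_1*w_2 = 3*-1*4*4 = -48  (running total: 48)
T_{221}*u_2*v_2*w_1 = -3*-1*-4*0 = 0  (running total: 48)
T_{222}*u_2*v_2*w_2 = 4*-1*-4*4 = 64  (running total: 112)
S = 112

112


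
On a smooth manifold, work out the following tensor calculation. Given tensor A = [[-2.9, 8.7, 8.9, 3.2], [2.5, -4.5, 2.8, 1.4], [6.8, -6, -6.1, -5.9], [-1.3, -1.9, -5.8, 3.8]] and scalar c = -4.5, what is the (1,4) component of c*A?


Scalar multiplication: (cA)_{ij} = c * A_{ij}.
c = -4.5
A_{14} = 3.2
(cA)_{14} = -4.5 * 3.2 = -14.4

-14.4


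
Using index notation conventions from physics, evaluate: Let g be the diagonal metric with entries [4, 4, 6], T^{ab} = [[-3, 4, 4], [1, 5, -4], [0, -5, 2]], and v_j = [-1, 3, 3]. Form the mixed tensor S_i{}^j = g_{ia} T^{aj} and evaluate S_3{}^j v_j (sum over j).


Step 1: lower the first index. For a diagonal metric, g_{ia} T^{aj} = g_{ii} T^{ij} (no sum on i).
g_{33} = 6
S_3{}^1 = 6 * T^{31} = 6 * 0 = 0
S_3{}^2 = 6 * T^{32} = 6 * -5 = -30
S_3{}^3 = 6 * T^{33} = 6 * 2 = 12
Step 2: contract S_3{}^j with v_j.
S_3{}^1 * v_1 = 0 * -1 = 0
S_3{}^2 * v_2 = -30 * 3 = -90
S_3{}^3 * v_3 = 12 * 3 = 36
Result = 0 + -90 + 36 = -54

-54


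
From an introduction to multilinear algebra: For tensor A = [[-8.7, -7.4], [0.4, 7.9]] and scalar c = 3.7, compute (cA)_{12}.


Scalar multiplication: (cA)_{ij} = c * A_{ij}.
c = 3.7
A_{12} = -7.4
(cA)_{12} = 3.7 * -7.4 = -27.38

-27.38


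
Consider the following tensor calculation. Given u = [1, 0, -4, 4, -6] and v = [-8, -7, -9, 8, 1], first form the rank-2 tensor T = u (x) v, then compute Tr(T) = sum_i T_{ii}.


The outer product gives T_{ij} = u_i v_j.
The trace (contraction) is Tr(T) = sum_i T_{ii} = sum_i u_i v_i.
Diagonal entries:
T_{11} = u_1 * v_1 = 1 * -8 = -8
T_{22} = u_2 * v_2 = 0 * -7 = 0
T_{33} = u_3 * v_3 = -4 * -9 = 36
T_{44} = u_4 * v_4 = 4 * 8 = 32
T_{55} = u_5 * v_5 = -6 * 1 = -6
Tr(T) = -8 + 0 + 36 + 32 + -6 = 54

54


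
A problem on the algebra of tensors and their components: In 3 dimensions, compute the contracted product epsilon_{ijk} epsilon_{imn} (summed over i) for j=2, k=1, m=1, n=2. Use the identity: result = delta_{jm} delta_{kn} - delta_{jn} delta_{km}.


Using the identity: epsilon_{ijk} epsilon_{imn} = delta_{jm} delta_{kn} - delta_{jn} delta_{km}.
delta_{21} = 0
delta_{12} = 0
delta_{22} = 1
delta_{11} = 1
Result = 0 * 0 - 1 * 1 = 0 - 1 = -1

-1


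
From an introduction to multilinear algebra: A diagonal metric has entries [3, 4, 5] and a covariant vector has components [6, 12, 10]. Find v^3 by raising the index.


To raise an index with a diagonal metric: v^i = v_i / g_{ii}.
For index 3: v_3 = 10, g_{33} = 5
v^3 = 10 / 5 = 2

2


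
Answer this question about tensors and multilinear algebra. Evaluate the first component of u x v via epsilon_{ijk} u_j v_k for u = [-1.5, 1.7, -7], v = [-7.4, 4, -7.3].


(u x v)_1 = sum_{j,k} epsilon_{1jk} u_j v_k. Only permutations of (1,2,3) contribute; the two non-zero terms are:
eps_{123} u_2 v_3 = 1 * 1.7 * -7.3 = -12.41
eps_{132} u_3 v_2 = -1 * -7 * 4 = 28
(u x v)_1 = 15.59

15.59


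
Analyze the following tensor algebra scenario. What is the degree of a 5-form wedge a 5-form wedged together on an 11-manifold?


The degree of a wedge product is the sum of the degrees of the individual forms.
Degrees: 5, 5
Total degree = 5 + 5 = 10

10


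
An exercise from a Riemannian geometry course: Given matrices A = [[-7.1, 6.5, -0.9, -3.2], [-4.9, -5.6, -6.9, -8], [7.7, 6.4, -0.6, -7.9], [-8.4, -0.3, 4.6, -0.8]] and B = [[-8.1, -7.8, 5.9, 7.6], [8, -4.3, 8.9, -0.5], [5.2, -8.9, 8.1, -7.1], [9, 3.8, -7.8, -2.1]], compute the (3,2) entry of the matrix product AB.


(AB)_{ij} = sum_k A_{ik} B_{kj}.
For i=3, j=2:
A_{31} * B_{12} = 7.7 * -7.8 = -60.06
A_{32} * B_{22} = 6.4 * -4.3 = -27.52
A_{33} * B_{32} = -0.6 * -8.9 = 5.34
A_{34} * B_{42} = -7.9 * 3.8 = -30.02
Sum = -60.06 + -27.52 + 5.34 + -30.02 = -112.26

-112.26


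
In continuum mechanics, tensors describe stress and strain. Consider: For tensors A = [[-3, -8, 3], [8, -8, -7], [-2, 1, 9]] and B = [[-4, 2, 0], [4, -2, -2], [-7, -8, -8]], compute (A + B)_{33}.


Tensor addition is component-wise: (A + B)_{ij} = A_{ij} + B_{ij}.
A_{33} = 9
B_{33} = -8
(A + B)_{33} = 9 + -8 = 1

1


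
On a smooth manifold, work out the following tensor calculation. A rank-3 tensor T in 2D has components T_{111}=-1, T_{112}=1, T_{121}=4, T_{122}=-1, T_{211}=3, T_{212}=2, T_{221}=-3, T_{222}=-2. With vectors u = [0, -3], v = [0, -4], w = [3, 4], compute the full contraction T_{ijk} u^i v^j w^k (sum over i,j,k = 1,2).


S = sum over i,j,k of T_{ijk} u_i v_j w_k. Expanding all 8 terms:
T_{111}*u_1*v_1*w_1 = -1*0*0*3 = 0  (running total: 0)
T_{112}*u_1*v_1*w_2 = 1*0*0*4 = 0  (running total: 0)
T_{121}*u_1*v_2*w_1 = 4*0*-4*3 = 0  (running total: 0)
T_{122}*u_1*v_2*w_2 = -1*0*-4*4 = 0  (running total: 0)
T_{211}*u_2*v_1*w_1 = 3*-3*0*3 = 0  (running total: 0)
T_{212}*u_2*v_1*w_2 = 2*-3*0*4 = 0  (running total: 0)
T_{221}*u_2*v_2*w_1 = -3*-3*-4*3 = -108  (running total: -108)
T_{222}*u_2*v_2*w_2 = -2*-3*-4*4 = -96  (running total: -204)
S = -204

-204


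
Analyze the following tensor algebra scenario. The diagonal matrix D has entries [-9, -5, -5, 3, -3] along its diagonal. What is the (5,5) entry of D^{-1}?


For a diagonal matrix, the inverse has entries (D^{-1})_{ii} = 1/d_{ii}.
The diagonal entries are: d_{11} = -9, d_{22} = -5, d_{33} = -5, d_{44} = 3, d_{55} = -3
We need (D^{-1})_{55} = 1/d_{55} = 1/-3 = -1/3

-1/3


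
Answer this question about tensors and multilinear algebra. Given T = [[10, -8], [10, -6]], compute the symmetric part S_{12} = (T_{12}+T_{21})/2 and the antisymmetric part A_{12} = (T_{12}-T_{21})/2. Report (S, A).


T_{12} = -8
T_{21} = 10
S_{12} = (-8 + 10)/2 = 2/2 = 1
A_{12} = (-8 - 10)/2 = -18/2 = -9
Check: S + A = 1 + -9 = -8 = T_{12}.

(1, -9)


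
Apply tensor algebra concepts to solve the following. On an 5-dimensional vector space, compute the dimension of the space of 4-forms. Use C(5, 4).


The dimension of the space of p-forms on an n-dimensional space is C(n, p).
n = 5, p = 4
C(5, 4) = 5! / (4! * 1!) = 5

5


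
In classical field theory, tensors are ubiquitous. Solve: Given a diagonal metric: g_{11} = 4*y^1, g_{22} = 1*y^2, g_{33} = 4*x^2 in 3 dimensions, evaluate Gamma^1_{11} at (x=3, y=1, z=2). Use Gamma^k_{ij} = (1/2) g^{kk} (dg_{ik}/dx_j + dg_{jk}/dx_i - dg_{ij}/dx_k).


For a diagonal metric, Gamma^k_{ij} = (1/2) g^{kk} (dg_{ik}/dx_j + dg_{jk}/dx_i - dg_{ij}/dx_k).
The metric is diagonal, so g_{ab} = 0 for a != b.
At the given point: g_{11} = 4, g_{22} = 1, g_{33} = 36
g^{11} = 1/4
dg_{11}/dx_1 = dg_{11}/dx_1 = 0
dg_{11}/dx_1 = dg_{11}/dx_1 = 0
dg_{11}/dx_1 = dg_{11}/dx_1 = 0
Numerator = 0 + 0 - 0 = 0
Gamma^1_{11} = 0 / (2 * 4) = 0

0


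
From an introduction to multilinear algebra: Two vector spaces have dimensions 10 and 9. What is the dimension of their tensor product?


The dimension of a tensor product is the product of dimensions.
dim(V) = 10, dim(W) = 9
dim(V (x) W) = 10 * 9 = 90

90


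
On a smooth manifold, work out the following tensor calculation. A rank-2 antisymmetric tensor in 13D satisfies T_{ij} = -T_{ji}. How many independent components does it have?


An antisymmetric rank-2 tensor satisfies A_{ij} = -A_{ji}, so diagonal entries are zero.
The independent components are the upper-triangular entries: C(n, 2) = n(n-1)/2.
n = 13
C(13, 2) = 13 * 12 / 2 = 156 / 2 = 78

78


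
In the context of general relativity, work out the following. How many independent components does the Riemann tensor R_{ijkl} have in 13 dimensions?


The Riemann tensor in d dimensions has d^2(d^2 - 1)/12 independent components.
d = 13, so d^2 = 169
d^2 - 1 = 168
d^2(d^2 - 1) = 169 * 168 = 28392
Divide by 12: 28392 / 12 = 2366

2366


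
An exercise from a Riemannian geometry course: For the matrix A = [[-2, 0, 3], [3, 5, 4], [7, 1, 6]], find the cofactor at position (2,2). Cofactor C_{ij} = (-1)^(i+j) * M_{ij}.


To find cofactor C_{22}, delete row 2 and column 2.
The resulting 2x2 submatrix is: [[-2, 3], [7, 6]]
Minor M_{22} = -2*6 - 3*7
  = -12 - 21 = -33
Sign = (-1)^(2+2) = (-1)^4 = 1
Cofactor C_{22} = 1 * -33 = -33

-33


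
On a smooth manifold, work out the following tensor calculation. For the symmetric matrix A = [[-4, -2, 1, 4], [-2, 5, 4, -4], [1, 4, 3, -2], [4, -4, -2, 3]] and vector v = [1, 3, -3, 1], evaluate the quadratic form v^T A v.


First compute Av:
(Av)_1 = -4*1 + -2*3 + 1*-3 + 4*1 = -9
(Av)_2 = -2*1 + 5*3 + 4*-3 + -4*1 = -3
(Av)_3 = 1*1 + 4*3 + 3*-3 + -2*1 = 2
(Av)_4 = 4*1 + -4*3 + -2*-3 + 3*1 = 1
Av = [-9, -3, 2, 1]
Then v^T (Av) = 1*-9 + 3*-3 + -3*2 + 1*1
= -9 + -9 + -6 + 1 = -23

-23


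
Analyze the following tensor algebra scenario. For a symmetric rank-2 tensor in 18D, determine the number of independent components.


A symmetric rank-2 tensor in d dimensions has d(d+1)/2 independent components.
d = 18
d(d+1)/2 = 18 * 19 / 2 = 342 / 2 = 171

171


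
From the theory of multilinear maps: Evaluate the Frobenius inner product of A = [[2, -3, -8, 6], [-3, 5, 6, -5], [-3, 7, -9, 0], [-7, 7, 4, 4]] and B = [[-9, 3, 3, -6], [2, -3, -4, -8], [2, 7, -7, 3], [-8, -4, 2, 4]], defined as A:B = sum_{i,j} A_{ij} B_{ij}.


A:B = sum over all i,j of A_{ij} * B_{ij}.
Row 1: 2*-9=-18, -3*3=-9, -8*3=-24, 6*-6=-36 => row sum = -87
Row 2: -3*2=-6, 5*-3=-15, 6*-4=-24, -5*-8=40 => row sum = -5
Row 3: -3*2=-6, 7*7=49, -9*-7=63, 0*3=0 => row sum = 106
Row 4: -7*-8=56, 7*-4=-28, 4*2=8, 4*4=16 => row sum = 52
Total = -87 + -5 + 106 + 52 = 66

66


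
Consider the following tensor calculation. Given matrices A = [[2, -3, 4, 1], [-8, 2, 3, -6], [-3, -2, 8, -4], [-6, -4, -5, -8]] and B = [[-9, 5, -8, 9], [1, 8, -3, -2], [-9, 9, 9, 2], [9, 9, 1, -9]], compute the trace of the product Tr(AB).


Tr(AB) = sum_i (AB)_{ii} where (AB)_{ii} = sum_k A_{ik} B_{ki}.
(AB)_{11} = 2*-9 + -3*1 + 4*-9 + 1*9 = -48
(AB)_{22} = -8*5 + 2*8 + 3*9 + -6*9 = -51
(AB)_{33} = -3*-8 + -2*-3 + 8*9 + -4*1 = 98
(AB)_{44} = -6*9 + -4*-2 + -5*2 + -8*-9 = 16
Tr(AB) = -48 + -51 + 98 + 16 = 15

15


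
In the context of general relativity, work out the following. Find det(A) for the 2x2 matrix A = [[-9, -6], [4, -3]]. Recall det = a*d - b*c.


For a 2x2 matrix [[a, b], [c, d]], det = a*d - b*c.
a = -9, b = -6, c = 4, d = -3
a*d = -9 * -3 = 27
b*c = -6 * 4 = -24
det = 27 - -24 = 51

51


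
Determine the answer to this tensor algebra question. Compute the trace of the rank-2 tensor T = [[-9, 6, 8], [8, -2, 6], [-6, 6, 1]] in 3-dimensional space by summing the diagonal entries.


The contraction (trace) of a rank-2 tensor is the sum of its diagonal elements.
Diagonal entries: A[1,1] = -9, A[2,2] = -2, A[3,3] = 1
Tr(A) = -9 + -2 + 1 = -10

-10


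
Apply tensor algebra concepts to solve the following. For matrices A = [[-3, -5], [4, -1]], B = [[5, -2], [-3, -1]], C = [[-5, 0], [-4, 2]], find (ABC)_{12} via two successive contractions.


(ABC)_{12} = sum_m (AB)_{1m} C_{m2}. First compute row 1 of AB.
(AB)_{11} = -3*5 + -5*-3 = 0
(AB)_{12} = -3*-2 + -5*-1 = 11
Now contract with column 2 of C:
(AB)_{11} * C_{12} = 0 * 0 = 0
(AB)_{12} * C_{22} = 11 * 2 = 22
(ABC)_{12} = 0 + 22 = 22

22


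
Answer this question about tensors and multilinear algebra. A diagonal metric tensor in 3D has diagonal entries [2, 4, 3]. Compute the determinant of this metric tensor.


For a diagonal metric, the determinant is the product of diagonal entries.
Diagonal entries: 2, 4, 3
det(g) = 2 * 4 * 3 = 24

24


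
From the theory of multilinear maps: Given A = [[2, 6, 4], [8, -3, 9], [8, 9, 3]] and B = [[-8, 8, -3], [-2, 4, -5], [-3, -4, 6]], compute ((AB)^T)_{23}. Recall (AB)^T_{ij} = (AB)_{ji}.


(AB)^T_{ij} = (AB)_{ji} = sum_k A_{jk} B_{ki}.
For i=2, j=3 we need (AB)_{32}:
A_{31} * B_{12} = 8 * 8 = 64
A_{32} * B_{22} = 9 * 4 = 36
A_{33} * B_{32} = 3 * -4 = -12
Sum = 64 + 36 + -12 = 88

88


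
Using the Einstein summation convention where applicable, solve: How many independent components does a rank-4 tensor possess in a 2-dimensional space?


The number of components of a rank-r tensor in d dimensions is d^r.
Here d = 2 and r = 4.
2^4 = 16

16


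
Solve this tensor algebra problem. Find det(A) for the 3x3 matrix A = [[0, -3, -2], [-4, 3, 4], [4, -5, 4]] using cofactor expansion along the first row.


Expanding along the first row, det(A) = a11*M_11 - a12*M_12 + a13*M_13, where M_1j is the (1,j) minor.
Minor M_11 = 3*4 - 4*-5 = 32
Minor M_12 = -4*4 - 4*4 = -32
Minor M_13 = -4*-5 - 3*4 = 8
det = 0*(32) - -3*(-32) + -2*(8)
    = 0 - 96 + -16
    = -112

-112


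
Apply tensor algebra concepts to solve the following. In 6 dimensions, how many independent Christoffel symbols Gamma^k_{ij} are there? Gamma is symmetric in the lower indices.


Christoffel symbols Gamma^k_{ij} are symmetric in i,j, so there are d * d(d+1)/2 independent symbols.
d = 6
d(d+1)/2 = 6 * 7 / 2 = 21
Total = 6 * 21 = 126

126


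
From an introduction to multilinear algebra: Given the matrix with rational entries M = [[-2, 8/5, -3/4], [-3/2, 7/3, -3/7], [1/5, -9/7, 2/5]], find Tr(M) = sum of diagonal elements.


The trace is the sum of diagonal entries.
Diagonal: M[1,1] = -2, M[2,2] = 7/3, M[3,3] = 2/5
Tr(M) = -2 + 7/3 + 2/5
Computing step by step:
After adding M[1,1]: -2
After adding M[2,2]: 1/3
After adding M[3,3]: 11/15
Tr(M) = 11/15

11/15


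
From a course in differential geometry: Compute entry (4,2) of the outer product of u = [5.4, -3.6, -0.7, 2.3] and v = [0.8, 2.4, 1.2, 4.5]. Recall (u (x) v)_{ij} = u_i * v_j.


The outer product entry T_{ij} = u_i * v_j.
We need i=4, j=2.
u_4 = 2.3, v_2 = 2.4
T_{4,2} = 2.3 * 2.4 = 5.52

5.52


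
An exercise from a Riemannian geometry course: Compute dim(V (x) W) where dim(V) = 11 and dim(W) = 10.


The dimension of a tensor product is the product of dimensions.
dim(V) = 11, dim(W) = 10
dim(V (x) W) = 11 * 10 = 110

110


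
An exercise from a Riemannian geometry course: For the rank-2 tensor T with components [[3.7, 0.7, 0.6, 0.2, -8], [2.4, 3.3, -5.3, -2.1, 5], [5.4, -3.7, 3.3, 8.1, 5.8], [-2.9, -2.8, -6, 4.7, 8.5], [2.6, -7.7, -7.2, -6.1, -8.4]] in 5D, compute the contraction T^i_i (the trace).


The contraction (trace) of a rank-2 tensor is the sum of its diagonal elements.
Diagonal entries: A[1,1] = 3.7, A[2,2] = 3.3, A[3,3] = 3.3, A[4,4] = 4.7, A[5,5] = -8.4
Tr(A) = 3.7 + 3.3 + 3.3 + 4.7 + -8.4 = 6.6

6.6


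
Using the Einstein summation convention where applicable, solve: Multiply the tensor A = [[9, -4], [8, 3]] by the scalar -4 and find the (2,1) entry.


Scalar multiplication: (cA)_{ij} = c * A_{ij}.
c = -4
A_{21} = 8
(cA)_{21} = -4 * 8 = -32

-32


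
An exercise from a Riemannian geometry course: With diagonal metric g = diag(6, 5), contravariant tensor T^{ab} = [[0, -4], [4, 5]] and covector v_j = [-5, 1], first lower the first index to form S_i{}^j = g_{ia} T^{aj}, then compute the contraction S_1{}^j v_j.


Step 1: lower the first index. For a diagonal metric, g_{ia} T^{aj} = g_{ii} T^{ij} (no sum on i).
g_{11} = 6
S_1{}^1 = 6 * T^{11} = 6 * 0 = 0
S_1{}^2 = 6 * T^{12} = 6 * -4 = -24
Step 2: contract S_1{}^j with v_j.
S_1{}^1 * v_1 = 0 * -5 = 0
S_1{}^2 * v_2 = -24 * 1 = -24
Result = 0 + -24 = -24

-24


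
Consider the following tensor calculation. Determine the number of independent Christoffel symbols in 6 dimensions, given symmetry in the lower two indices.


Christoffel symbols Gamma^k_{ij} are symmetric in i,j, so there are d * d(d+1)/2 independent symbols.
d = 6
d(d+1)/2 = 6 * 7 / 2 = 21
Total = 6 * 21 = 126

126
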